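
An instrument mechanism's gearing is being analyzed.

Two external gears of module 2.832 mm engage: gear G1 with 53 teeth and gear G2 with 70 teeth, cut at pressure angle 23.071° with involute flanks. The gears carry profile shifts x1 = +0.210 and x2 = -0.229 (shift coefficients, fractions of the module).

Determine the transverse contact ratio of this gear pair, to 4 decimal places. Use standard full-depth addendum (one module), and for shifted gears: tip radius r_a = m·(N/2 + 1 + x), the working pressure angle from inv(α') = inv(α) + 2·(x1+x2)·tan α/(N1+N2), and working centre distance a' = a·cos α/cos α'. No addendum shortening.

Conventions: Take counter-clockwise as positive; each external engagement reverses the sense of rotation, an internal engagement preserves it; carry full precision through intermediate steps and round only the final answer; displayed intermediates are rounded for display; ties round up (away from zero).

1.6248

class = single-mesh tooth geometry [involute pair 53T × 70T, m = 2.832]
base radii: r_b1 = 69.045658, r_b2 = 91.192378
tip radii: r_a1 = 78.474720, r_a2 = 101.303472
inv(α') = inv(23.071°) + 2·(+0.210-0.229)·tan α/(53+70) = 0.02314154  ⇒  α' = 23.02936°
a' = a·cos α / cos α' = 174.1680·cos 23.071°/cos 23.02936° = 174.114146
action lengths: √(r_a1²−r_b1²) = 37.295828, √(r_a2²−r_b2²) = 44.117384
base pitch p_b = π·m·cos α = 8.185409
CR = (37.295828 + 44.117384 − 174.114146·sin 23.02936°)/8.185409 = 1.624755
contact ratio ≈ 1.6248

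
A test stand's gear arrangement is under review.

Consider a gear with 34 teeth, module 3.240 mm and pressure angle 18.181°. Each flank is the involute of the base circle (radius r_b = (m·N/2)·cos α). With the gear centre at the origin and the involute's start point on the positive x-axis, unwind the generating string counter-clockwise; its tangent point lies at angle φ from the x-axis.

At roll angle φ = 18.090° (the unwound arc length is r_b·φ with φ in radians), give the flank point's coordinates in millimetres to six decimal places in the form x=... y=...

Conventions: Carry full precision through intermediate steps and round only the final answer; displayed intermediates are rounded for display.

class = single-mesh tooth geometry [base-circle involute, m = 3.240, 34T]
pitch radius r_p = m·N/2 = 3.240·34/2 = 55.080000
base radius r_b = r_p·cos α = 55.080000·cos 18.181° = 52.330163
roll angle φ = 18.090° = 0.31573006 rad
x = r_b·(cos φ + φ·sin φ) = 54.873798
y = r_b·(sin φ − φ·cos φ) = 0.543555

x=54.873798 y=0.543555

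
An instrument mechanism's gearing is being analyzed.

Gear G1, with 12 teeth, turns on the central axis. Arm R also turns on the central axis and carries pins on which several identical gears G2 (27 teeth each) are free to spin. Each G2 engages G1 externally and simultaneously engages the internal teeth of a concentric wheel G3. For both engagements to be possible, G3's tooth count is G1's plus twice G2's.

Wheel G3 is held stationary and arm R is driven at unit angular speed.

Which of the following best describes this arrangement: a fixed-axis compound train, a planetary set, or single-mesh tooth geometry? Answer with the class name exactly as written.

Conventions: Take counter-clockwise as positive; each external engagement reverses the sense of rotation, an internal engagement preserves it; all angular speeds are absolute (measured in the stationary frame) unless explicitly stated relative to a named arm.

planetary set

class = planetary set [G3 = 12+2·27 = 66; Willis about the carrier]
classification: planetary set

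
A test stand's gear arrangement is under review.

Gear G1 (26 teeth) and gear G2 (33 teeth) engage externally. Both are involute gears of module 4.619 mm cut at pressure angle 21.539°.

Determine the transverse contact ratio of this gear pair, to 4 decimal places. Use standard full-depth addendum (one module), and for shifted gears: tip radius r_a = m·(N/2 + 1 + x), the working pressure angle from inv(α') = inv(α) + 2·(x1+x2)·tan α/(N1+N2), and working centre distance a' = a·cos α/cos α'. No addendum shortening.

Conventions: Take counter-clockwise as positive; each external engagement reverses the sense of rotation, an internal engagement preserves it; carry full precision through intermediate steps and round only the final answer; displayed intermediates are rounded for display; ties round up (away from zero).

class = single-mesh tooth geometry [involute pair 26T × 33T, m = 4.619]
base radii: r_b1 = 55.853791, r_b2 = 70.891350
tip radii: r_a1 = 64.666000, r_a2 = 80.832500
no profile shift: α' = α, a' = a
action lengths: √(r_a1²−r_b1²) = 32.589041, √(r_a2²−r_b2²) = 38.836961
base pitch p_b = π·m·cos α = 13.497681
CR = (32.589041 + 38.836961 − 136.260500·sin 21.53900°)/13.497681 = 1.585463
contact ratio ≈ 1.5855

1.5855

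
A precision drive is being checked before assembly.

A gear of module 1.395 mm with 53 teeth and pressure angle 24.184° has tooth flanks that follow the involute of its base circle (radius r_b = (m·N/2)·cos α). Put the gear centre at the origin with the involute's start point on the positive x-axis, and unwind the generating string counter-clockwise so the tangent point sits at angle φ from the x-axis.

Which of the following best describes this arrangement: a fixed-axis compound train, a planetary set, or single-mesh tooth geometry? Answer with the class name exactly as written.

single-mesh tooth geometry

recognized (one wheel, involute flank): single-mesh tooth geometry, m = 1.395, N = 53
classification: single-mesh tooth geometry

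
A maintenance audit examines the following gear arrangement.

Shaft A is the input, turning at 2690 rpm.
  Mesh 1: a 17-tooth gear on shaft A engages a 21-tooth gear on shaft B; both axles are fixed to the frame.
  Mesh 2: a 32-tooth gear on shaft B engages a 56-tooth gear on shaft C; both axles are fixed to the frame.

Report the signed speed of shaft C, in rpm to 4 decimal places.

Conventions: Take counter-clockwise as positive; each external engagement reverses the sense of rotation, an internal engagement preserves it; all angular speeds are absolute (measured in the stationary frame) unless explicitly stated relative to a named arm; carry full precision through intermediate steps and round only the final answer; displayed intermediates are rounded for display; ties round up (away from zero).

+1244.3537 rpm

topology: fixed-axis compound train — 2 meshes, A→C
mesh 1 [17T→21T]: ω = 2690.0000×17/21 = 2177.6190 rpm, sense flips to −
mesh 2 [32T→56T]: ω = 2177.6190×32/56 = 1244.3537 rpm, sense flips to +
signed output speed = +1244.3537 rpm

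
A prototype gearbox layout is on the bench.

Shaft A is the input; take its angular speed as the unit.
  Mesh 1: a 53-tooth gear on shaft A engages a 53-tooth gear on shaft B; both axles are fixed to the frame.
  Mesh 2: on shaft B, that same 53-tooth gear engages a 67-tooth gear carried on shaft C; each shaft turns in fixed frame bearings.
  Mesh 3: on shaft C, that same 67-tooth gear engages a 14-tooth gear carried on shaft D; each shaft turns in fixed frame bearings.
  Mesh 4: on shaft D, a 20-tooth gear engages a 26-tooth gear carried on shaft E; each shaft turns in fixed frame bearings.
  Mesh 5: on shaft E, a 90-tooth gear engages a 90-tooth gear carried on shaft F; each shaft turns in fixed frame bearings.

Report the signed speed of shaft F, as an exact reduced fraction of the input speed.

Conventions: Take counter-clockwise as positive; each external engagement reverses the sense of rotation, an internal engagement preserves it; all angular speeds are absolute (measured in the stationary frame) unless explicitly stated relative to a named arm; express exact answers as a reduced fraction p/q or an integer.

-265/91

5-mesh fixed-axis compound train (all bearings frame-fixed)
mesh 1 [53T→53T]: |ω|/ω_in = 1×53/53 = 1, sense flips to −
mesh 2 [53T→67T]: |ω|/ω_in = 1×53/67 = 53/67, sense flips to +
mesh 3 [67T→14T]: |ω|/ω_in = (53/67)×67/14 = 53/14, sense flips to −
mesh 4 [20T→26T]: |ω|/ω_in = (53/14)×20/26 = 265/91, sense flips to +
mesh 5 [90T→90T]: |ω|/ω_in = (265/91)×90/90 = 265/91, sense flips to −
signed output speed (× input speed) = -265/91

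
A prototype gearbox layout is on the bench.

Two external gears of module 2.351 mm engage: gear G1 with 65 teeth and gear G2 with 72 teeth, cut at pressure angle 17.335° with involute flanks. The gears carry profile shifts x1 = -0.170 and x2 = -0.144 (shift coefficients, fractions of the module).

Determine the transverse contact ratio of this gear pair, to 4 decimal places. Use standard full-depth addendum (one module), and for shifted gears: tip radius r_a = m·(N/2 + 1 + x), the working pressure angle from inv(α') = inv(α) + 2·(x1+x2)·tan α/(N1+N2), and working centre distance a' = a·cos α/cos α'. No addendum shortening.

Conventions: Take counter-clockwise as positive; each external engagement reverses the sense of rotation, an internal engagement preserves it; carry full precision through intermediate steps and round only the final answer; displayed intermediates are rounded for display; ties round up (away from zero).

topology: single-mesh involute geometry — m = 2.351, 65T/72T pair
base radii: r_b1 = 72.936992, r_b2 = 80.791745
tip radii: r_a1 = 78.358830, r_a2 = 86.648456
inv(α') = inv(17.335°) + 2·(-0.170-0.144)·tan α/(65+72) = 0.00815193  ⇒  α' = 16.44611°
a' = a·cos α / cos α' = 161.0435·cos 17.335°/cos 16.44611° = 160.286637
action lengths: √(r_a1²−r_b1²) = 28.640904, √(r_a2²−r_b2²) = 31.315313
base pitch p_b = π·m·cos α = 7.050410
CR = (28.640904 + 31.315313 − 160.286637·sin 16.44611°)/7.050410 = 2.067527
contact ratio ≈ 2.0675

2.0675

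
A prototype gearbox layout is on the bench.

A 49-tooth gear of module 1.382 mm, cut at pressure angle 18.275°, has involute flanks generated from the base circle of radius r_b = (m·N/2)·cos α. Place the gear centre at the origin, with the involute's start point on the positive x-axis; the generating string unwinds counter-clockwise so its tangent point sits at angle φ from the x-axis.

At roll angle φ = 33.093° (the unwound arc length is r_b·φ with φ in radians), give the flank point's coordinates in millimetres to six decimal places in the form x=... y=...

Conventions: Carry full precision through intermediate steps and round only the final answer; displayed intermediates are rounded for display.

class = single-mesh tooth geometry [base-circle involute, m = 1.382, 49T]
pitch radius r_p = m·N/2 = 1.382·49/2 = 33.859000
base radius r_b = r_p·cos α = 33.859000·cos 18.275° = 32.151233
roll angle φ = 33.093° = 0.57758181 rad
x = r_b·(cos φ + φ·sin φ) = 37.075030
y = r_b·(sin φ − φ·cos φ) = 1.996913

x=37.075030 y=1.996913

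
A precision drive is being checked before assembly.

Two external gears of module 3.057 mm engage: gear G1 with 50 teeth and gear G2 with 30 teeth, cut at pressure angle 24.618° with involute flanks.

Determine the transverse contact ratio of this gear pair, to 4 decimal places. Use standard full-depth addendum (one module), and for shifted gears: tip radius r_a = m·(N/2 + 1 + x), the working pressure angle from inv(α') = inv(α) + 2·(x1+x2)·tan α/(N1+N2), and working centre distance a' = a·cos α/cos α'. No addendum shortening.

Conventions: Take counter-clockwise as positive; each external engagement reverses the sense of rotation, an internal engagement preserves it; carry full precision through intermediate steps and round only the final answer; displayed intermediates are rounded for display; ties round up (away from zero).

single-mesh involute tooth geometry (50T engaging 30T at module 3.057)
base radii: r_b1 = 69.478371, r_b2 = 41.687023
tip radii: r_a1 = 79.482000, r_a2 = 48.912000
no profile shift: α' = α, a' = a
action lengths: √(r_a1²−r_b1²) = 38.602386, √(r_a2²−r_b2²) = 25.584680
base pitch p_b = π·m·cos α = 8.730910
CR = (38.602386 + 25.584680 − 122.280000·sin 24.61800°)/8.730910 = 1.517519
contact ratio ≈ 1.5175

1.5175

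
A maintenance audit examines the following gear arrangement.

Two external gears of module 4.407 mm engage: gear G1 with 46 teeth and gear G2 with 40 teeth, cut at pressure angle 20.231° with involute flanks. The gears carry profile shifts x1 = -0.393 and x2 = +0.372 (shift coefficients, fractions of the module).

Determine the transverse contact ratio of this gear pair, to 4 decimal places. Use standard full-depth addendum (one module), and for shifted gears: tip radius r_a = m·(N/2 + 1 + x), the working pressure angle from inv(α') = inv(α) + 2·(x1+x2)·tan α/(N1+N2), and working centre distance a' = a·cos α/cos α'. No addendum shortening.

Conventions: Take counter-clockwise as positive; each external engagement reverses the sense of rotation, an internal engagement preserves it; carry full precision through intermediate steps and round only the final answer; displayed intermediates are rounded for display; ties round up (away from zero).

1.6916

recognized (one external pair, fixed centres): single-mesh tooth geometry, m = 4.407, N1 = 46, N2 = 40
base radii: r_b1 = 95.107641, r_b2 = 82.702296
tip radii: r_a1 = 104.036049, r_a2 = 94.186404
inv(α') = inv(20.231°) + 2·(-0.393+0.372)·tan α/(46+40) = 0.01526523  ⇒  α' = 20.15476°
a' = a·cos α / cos α' = 189.5010·cos 20.231°/cos 20.15476° = 189.408286
action lengths: √(r_a1²−r_b1²) = 42.166766, √(r_a2²−r_b2²) = 45.071154
base pitch p_b = π·m·cos α = 12.990846
CR = (42.166766 + 45.071154 − 189.408286·sin 20.15476°)/12.990846 = 1.691649
contact ratio ≈ 1.6916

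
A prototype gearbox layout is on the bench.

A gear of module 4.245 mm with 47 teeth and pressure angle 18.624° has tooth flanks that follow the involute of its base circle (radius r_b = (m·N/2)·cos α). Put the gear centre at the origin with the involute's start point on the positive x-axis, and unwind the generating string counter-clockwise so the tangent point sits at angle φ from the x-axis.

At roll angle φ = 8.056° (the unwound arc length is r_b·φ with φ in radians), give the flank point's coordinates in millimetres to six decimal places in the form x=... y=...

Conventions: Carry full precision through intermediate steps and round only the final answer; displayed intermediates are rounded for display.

topology: single-mesh involute geometry — m = 4.245, N = 47
pitch radius r_p = m·N/2 = 4.245·47/2 = 99.757500
base radius r_b = r_p·cos α = 99.757500·cos 18.624° = 94.533671
roll angle φ = 8.056° = 0.14060372 rad
x = r_b·(cos φ + φ·sin φ) = 95.463495
y = r_b·(sin φ − φ·cos φ) = 0.087417

x=95.463495 y=0.087417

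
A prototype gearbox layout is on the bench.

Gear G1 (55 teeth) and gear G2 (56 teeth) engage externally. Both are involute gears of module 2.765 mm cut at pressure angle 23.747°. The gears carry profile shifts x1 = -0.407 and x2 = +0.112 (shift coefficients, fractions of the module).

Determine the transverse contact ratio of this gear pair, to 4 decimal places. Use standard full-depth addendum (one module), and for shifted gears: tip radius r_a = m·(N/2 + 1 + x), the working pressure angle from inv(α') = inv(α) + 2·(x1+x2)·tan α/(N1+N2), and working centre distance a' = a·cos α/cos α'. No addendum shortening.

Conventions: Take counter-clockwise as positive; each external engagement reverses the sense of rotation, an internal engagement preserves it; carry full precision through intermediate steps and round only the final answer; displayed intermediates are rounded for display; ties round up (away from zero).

recognized (one external pair, fixed centres): single-mesh tooth geometry, m = 2.765, N1 = 55, N2 = 56
base radii: r_b1 = 69.599600, r_b2 = 70.865047
tip radii: r_a1 = 77.677145, r_a2 = 80.494680
inv(α') = inv(23.747°) + 2·(-0.407+0.112)·tan α/(55+56) = 0.02314624  ⇒  α' = 23.03085°
a' = a·cos α / cos α' = 153.4575·cos 23.747°/cos 23.03085° = 152.630128
action lengths: √(r_a1²−r_b1²) = 34.491079, √(r_a2²−r_b2²) = 38.177724
base pitch p_b = π·m·cos α = 7.951040
CR = (34.491079 + 38.177724 − 152.630128·sin 23.03085°)/7.951040 = 1.629451
contact ratio ≈ 1.6295

1.6295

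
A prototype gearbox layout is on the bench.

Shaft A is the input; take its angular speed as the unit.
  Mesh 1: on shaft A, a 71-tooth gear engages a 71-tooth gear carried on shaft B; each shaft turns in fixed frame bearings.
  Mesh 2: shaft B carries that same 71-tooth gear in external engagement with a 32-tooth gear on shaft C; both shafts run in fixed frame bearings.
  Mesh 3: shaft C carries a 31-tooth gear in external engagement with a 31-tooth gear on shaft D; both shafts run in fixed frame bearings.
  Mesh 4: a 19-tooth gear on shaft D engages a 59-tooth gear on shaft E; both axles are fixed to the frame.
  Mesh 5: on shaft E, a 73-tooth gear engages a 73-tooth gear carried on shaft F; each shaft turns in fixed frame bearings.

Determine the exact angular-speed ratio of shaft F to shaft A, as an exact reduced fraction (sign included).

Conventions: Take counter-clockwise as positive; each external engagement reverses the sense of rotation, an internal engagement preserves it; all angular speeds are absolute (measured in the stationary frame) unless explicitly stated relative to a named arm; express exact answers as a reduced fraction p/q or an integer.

class = fixed-axis compound train [5 meshes; 5 ratios multiply, 5 sense flips]
mesh 1 [71T→71T]: running ratio 1, sense −
mesh 2 [71T→32T]: running ratio 71/32, sense +
mesh 3 [31T→31T]: running ratio 71/32, sense −
mesh 4 [19T→59T]: running ratio 1349/1888, sense +
mesh 5 [73T→73T]: running ratio 1349/1888, sense −
ω_out/ω_in = -1349/1888

-1349/1888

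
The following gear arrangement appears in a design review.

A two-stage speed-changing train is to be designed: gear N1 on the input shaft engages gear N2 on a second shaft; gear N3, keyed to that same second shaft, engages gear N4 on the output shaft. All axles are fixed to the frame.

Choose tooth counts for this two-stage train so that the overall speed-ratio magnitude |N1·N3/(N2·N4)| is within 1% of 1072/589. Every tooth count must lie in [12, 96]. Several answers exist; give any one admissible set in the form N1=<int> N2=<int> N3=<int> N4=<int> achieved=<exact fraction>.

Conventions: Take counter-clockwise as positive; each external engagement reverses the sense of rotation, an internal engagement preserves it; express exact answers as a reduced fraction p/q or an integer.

class = fixed-axis compound train [2-stage, 1072/589 wanted]
target = 1072/589 in lowest terms: an exact hit needs N1·N3 = k·1072 and N2·N4 = k·589 for one integer k, every count in [12, 96]; additionally prefer no 1:1 stage (N1 ≠ N2, N3 ≠ N4)
k = 1: N1·N3 = 1072 = 16·67, N2·N4 = 589 = 19·31
achieved = 16·67/(19·31) = 1072/589; |achieved − target| = 0 ≤ 268/14725 ✓

N1=16 N2=19 N3=67 N4=31 achieved=1072/589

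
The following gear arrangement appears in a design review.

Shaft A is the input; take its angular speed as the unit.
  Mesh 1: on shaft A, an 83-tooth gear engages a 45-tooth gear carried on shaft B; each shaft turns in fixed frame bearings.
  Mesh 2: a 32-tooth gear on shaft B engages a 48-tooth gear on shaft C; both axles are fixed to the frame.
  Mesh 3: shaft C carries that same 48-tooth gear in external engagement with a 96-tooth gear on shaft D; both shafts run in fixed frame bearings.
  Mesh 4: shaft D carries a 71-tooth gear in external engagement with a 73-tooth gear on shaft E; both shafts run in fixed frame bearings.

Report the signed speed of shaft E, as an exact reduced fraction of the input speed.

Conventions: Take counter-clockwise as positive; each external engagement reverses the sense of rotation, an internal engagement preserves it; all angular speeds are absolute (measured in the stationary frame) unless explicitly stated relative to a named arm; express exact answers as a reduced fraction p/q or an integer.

4-mesh fixed-axis compound train (all bearings frame-fixed)
mesh 1 [83T→45T]: |ω|/ω_in = 1×83/45 = 83/45, sense flips to −
mesh 2 [32T→48T]: |ω|/ω_in = (83/45)×32/48 = 166/135, sense flips to +
mesh 3 [48T→96T]: |ω|/ω_in = (166/135)×48/96 = 83/135, sense flips to −
mesh 4 [71T→73T]: |ω|/ω_in = (83/135)×71/73 = 5893/9855, sense flips to +
signed output speed (× input speed) = 5893/9855

5893/9855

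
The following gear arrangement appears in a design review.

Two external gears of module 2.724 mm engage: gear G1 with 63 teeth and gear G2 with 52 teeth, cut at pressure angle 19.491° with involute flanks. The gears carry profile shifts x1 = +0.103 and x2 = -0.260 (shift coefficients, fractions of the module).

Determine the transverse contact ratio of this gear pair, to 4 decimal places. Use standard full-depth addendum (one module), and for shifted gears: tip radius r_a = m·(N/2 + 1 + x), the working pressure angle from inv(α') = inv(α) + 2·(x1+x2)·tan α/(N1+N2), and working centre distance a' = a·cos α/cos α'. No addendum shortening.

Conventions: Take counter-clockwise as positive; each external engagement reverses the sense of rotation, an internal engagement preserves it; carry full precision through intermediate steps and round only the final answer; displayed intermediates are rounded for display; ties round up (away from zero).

1.8390

recognized (one external pair, fixed centres): single-mesh tooth geometry, m = 2.724, N1 = 63, N2 = 52
base radii: r_b1 = 80.888794, r_b2 = 66.765354
tip radii: r_a1 = 88.810572, r_a2 = 72.839760
inv(α') = inv(19.491°) + 2·(+0.103-0.260)·tan α/(63+52) = 0.01279327  ⇒  α' = 19.03771°
a' = a·cos α / cos α' = 156.6300·cos 19.491°/cos 19.03771° = 156.197517
action lengths: √(r_a1²−r_b1²) = 36.664979, √(r_a2²−r_b2²) = 29.120752
base pitch p_b = π·m·cos α = 8.067290
CR = (36.664979 + 29.120752 − 156.197517·sin 19.03771°)/8.067290 = 1.838981
contact ratio ≈ 1.8390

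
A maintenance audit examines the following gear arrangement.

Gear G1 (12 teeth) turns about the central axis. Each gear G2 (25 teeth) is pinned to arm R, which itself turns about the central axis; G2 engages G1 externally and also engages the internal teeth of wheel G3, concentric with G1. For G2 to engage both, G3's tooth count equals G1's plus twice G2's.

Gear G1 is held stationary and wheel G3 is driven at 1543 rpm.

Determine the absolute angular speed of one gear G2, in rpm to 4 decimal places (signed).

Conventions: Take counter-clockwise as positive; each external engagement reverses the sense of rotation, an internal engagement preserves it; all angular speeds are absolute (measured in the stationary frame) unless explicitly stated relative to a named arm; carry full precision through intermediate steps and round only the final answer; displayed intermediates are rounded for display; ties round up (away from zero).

planetary set (12T centre, 25T on arm, 62T internal) — Willis relation
normalise by the input: solve with ω_ring = 1, then scale by 1543 rpm
ring teeth: 12 + 2·25 = 62
12(ω_sun−ω_arm) = −62(ω_ring−ω_arm),  ω_sun = 0, ω_ring = 1
12(0−ω_arm) = −62(1−ω_arm)  ⇒  74·ω_arm = 62  ⇒  ω_arm = 31/37
sun–planet mesh: 12·(0−31/37) = −25·(ω_p−ω_arm)  ⇒  ω_p−ω_arm = 372/925
ω_p = 31/37 + 372/925 = 31/25
scale: ω_p = 31/25 × 1543 rpm = +1913.3200 rpm

+1913.3200 rpm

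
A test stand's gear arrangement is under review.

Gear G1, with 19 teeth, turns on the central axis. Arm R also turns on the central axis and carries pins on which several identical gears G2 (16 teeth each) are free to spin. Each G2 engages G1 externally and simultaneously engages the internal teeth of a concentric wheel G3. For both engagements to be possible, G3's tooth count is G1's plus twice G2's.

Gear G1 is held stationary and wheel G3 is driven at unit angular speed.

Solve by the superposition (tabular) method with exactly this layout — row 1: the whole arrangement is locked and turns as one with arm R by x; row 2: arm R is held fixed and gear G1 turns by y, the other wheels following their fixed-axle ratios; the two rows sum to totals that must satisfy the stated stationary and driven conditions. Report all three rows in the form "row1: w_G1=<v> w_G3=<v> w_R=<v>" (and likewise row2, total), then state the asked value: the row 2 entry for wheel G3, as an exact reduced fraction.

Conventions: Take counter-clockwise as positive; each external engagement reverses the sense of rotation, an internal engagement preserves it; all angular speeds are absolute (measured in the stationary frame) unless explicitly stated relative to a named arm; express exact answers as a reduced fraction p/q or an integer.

class = planetary set [G3 = 19+2·16 = 51; Willis about the carrier]
row 1 (train locked, turned with arm): all members turn x
row 2 (arm held, sun turns y): ω_ring = −(19/51)·y, ω_arm = 0
boundary: total ω_sun = x + y = 0 and total ω_ring = x − (19/51)·y = 1  ⇒  y = -51/70, x = 51/70
row 2 ring = −(19/51)·(-51/70) = 19/70
totals (row 1 + row 2): sun 51/70 + (-51/70) = 0, ring 51/70 + 19/70 = 1, arm 51/70 + 0 = 51/70
asked cell (row2, ring) = 19/70

row1: w_G1=51/70 w_G3=51/70 w_R=51/70
row2: w_G1=-51/70 w_G3=19/70 w_R=0
total: w_G1=0 w_G3=1 w_R=51/70
asked value: 19/70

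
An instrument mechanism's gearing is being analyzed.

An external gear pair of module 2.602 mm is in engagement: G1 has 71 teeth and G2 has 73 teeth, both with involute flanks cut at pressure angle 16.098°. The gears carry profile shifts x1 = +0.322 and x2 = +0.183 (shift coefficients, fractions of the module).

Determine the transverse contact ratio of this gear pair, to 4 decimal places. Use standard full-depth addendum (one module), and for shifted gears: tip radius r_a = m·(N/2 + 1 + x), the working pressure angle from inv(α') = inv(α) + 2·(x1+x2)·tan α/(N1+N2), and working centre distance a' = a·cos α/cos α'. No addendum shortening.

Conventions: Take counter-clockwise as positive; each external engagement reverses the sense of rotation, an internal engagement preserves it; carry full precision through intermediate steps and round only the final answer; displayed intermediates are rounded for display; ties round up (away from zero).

class = single-mesh tooth geometry [involute pair 71T × 73T, m = 2.602]
base radii: r_b1 = 88.749025, r_b2 = 91.248998
tip radii: r_a1 = 95.810844, r_a2 = 98.051166
inv(α') = inv(16.098°) + 2·(+0.322+0.183)·tan α/(71+73) = 0.00965844  ⇒  α' = 17.37940°
a' = a·cos α / cos α' = 187.3440·cos 16.098°/cos 17.37940° = 188.608411
action lengths: √(r_a1²−r_b1²) = 36.101639, √(r_a2²−r_b2²) = 35.883862
base pitch p_b = π·m·cos α = 7.853895
CR = (36.101639 + 35.883862 − 188.608411·sin 17.37940°)/7.853895 = 1.992466
contact ratio ≈ 1.9925

1.9925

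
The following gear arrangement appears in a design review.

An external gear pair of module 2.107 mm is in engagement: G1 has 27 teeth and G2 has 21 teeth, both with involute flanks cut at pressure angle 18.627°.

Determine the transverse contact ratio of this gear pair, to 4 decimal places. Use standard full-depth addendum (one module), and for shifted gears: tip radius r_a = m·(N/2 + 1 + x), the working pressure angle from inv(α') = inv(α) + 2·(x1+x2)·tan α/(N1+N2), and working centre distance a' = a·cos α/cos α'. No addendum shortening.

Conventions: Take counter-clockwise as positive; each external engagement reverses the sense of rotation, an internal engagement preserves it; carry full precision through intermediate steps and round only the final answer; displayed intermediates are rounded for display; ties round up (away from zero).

1.6548

single-mesh involute tooth geometry (27T engaging 21T at module 2.107)
base radii: r_b1 = 26.954520, r_b2 = 20.964627
tip radii: r_a1 = 30.551500, r_a2 = 24.230500
no profile shift: α' = α, a' = a
action lengths: √(r_a1²−r_b1²) = 14.382211, √(r_a2²−r_b2²) = 12.149138
base pitch p_b = π·m·cos α = 6.272602
CR = (14.382211 + 12.149138 − 50.568000·sin 18.62700°)/6.272602 = 1.654757
contact ratio ≈ 1.6548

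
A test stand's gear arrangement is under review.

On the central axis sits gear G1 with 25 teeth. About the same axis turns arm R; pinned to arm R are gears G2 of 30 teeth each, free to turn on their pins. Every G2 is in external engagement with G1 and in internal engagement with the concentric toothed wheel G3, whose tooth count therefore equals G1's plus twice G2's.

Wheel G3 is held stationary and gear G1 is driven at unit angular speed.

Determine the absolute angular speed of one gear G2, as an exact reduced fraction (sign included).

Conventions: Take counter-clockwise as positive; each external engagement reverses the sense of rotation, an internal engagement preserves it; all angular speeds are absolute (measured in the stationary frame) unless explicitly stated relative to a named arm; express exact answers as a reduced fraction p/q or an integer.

planetary set (25T centre, 30T on arm, 85T internal) — Willis relation
ring teeth: 25 + 2·30 = 85
25(ω_sun−ω_arm) = −85(ω_ring−ω_arm),  ω_ring = 0, ω_sun = 1
25(1−ω_arm) = −85(0−ω_arm)  ⇒  110·ω_arm = 25  ⇒  ω_arm = 5/22
sun–planet mesh: 25·(1−5/22) = −30·(ω_p−ω_arm)  ⇒  ω_p−ω_arm = -85/132
ω_p = 5/22 − 85/132 = -5/12
exact speed ratio = -5/12

-5/12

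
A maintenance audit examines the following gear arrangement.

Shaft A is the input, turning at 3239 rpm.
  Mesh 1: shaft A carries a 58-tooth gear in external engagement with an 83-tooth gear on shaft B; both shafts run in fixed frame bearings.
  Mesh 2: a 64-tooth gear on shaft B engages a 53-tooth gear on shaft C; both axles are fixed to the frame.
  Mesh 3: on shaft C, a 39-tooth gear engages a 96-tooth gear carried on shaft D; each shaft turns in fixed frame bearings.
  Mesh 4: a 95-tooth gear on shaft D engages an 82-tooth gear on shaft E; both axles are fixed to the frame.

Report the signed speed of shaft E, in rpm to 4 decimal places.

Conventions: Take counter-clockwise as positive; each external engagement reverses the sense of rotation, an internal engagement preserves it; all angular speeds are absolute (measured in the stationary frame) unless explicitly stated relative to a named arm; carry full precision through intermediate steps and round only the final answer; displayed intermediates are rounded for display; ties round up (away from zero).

+1286.3764 rpm

topology: fixed-axis compound train — 4 meshes, A→E
mesh 1 [58T→83T]: ω = 3239.0000×58/83 = 2263.3976 rpm, sense flips to −
mesh 2 [64T→53T]: ω = 2263.3976×64/53 = 2733.1594 rpm, sense flips to +
mesh 3 [39T→96T]: ω = 2733.1594×39/96 = 1110.3460 rpm, sense flips to −
mesh 4 [95T→82T]: ω = 1110.3460×95/82 = 1286.3764 rpm, sense flips to +
signed output speed = +1286.3764 rpm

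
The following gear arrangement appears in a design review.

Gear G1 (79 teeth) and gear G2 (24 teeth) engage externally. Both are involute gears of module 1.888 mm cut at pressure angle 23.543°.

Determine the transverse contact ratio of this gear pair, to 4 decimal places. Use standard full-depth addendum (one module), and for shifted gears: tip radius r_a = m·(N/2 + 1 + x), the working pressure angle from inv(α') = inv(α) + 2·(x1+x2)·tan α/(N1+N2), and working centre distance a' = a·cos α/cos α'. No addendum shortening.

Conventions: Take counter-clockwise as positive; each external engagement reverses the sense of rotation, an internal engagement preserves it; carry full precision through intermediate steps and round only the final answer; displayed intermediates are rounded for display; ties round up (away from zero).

1.5597

recognized (one external pair, fixed centres): single-mesh tooth geometry, m = 1.888, N1 = 79, N2 = 24
base radii: r_b1 = 68.368335, r_b2 = 20.770127
tip radii: r_a1 = 76.464000, r_a2 = 24.544000
no profile shift: α' = α, a' = a
action lengths: √(r_a1²−r_b1²) = 34.241992, √(r_a2²−r_b2²) = 13.077070
base pitch p_b = π·m·cos α = 5.437607
CR = (34.241992 + 13.077070 − 97.232000·sin 23.54300°)/5.437607 = 1.559691
contact ratio ≈ 1.5597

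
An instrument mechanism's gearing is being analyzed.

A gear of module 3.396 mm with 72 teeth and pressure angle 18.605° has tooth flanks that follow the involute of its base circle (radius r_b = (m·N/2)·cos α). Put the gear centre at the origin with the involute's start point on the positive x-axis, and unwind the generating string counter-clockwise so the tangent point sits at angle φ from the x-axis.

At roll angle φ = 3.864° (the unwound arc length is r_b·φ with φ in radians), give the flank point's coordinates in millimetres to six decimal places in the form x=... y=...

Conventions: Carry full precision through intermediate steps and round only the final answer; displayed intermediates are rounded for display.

single-mesh involute tooth geometry (72T wheel at module 3.396)
pitch radius r_p = m·N/2 = 3.396·72/2 = 122.256000
base radius r_b = r_p·cos α = 122.256000·cos 18.605° = 115.866971
roll angle φ = 3.864° = 0.06743952 rad
x = r_b·(cos φ + φ·sin φ) = 116.130159
y = r_b·(sin φ − φ·cos φ) = 0.011841

x=116.130159 y=0.011841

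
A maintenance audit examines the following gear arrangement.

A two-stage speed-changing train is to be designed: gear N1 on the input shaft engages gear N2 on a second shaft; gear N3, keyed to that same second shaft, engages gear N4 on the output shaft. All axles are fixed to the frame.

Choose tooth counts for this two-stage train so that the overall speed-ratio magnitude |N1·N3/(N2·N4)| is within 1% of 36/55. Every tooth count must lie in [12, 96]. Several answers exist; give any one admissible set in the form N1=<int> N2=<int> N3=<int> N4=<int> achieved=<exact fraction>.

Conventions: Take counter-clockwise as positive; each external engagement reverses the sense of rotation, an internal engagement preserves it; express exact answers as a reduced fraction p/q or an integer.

2-stage fixed-axis compound train for ratio 36/55
target = 36/55 in lowest terms: an exact hit needs N1·N3 = k·36 and N2·N4 = k·55 for one integer k, every count in [12, 96]; additionally prefer no 1:1 stage (N1 ≠ N2, N3 ≠ N4)
k = 1…5: no 1:1-free in-range split of k·36 and k·55 into factor pairs; take k = 6
k = 6: N1·N3 = 216 = 12·18, N2·N4 = 330 = 15·22
achieved = 12·18/(15·22) = 36/55; |achieved − target| = 0 ≤ 9/1375 ✓

N1=12 N2=15 N3=18 N4=22 achieved=36/55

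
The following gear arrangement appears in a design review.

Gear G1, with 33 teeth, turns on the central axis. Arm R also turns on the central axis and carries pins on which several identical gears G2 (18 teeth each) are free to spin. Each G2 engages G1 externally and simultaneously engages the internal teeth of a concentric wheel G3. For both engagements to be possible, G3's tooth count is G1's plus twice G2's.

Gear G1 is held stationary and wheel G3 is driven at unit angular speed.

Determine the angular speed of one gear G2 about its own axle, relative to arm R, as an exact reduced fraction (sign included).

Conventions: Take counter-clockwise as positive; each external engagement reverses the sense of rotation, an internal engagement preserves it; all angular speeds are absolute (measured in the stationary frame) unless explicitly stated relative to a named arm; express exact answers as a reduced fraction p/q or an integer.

253/204

recognized (axles ride arm R): planetary set, 33/18/69 teeth
ring teeth: 33 + 2·18 = 69
33(ω_sun−ω_arm) = −69(ω_ring−ω_arm),  ω_sun = 0, ω_ring = 1
33(0−ω_arm) = −69(1−ω_arm)  ⇒  102·ω_arm = 69  ⇒  ω_arm = 23/34
sun–planet mesh: 33·(0−23/34) = −18·(ω_p−ω_arm)  ⇒  ω_p−ω_arm = 253/204
exact speed ratio = 253/204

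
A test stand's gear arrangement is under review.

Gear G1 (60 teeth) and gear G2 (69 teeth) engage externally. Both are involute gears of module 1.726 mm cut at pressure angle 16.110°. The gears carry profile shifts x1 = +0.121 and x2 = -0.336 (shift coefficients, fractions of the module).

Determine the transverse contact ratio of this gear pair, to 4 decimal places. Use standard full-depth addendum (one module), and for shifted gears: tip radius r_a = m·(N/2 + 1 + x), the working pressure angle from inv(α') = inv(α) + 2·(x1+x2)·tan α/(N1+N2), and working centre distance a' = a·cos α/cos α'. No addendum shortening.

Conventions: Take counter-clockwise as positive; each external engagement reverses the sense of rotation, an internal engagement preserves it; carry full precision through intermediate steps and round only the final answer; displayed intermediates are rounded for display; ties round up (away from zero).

topology: single-mesh involute geometry — m = 1.726, 60T/69T pair
base radii: r_b1 = 49.746638, r_b2 = 57.208633
tip radii: r_a1 = 53.714846, r_a2 = 60.693064
inv(α') = inv(16.110°) + 2·(+0.121-0.336)·tan α/(60+69) = 0.00668896  ⇒  α' = 15.41793°
a' = a·cos α / cos α' = 111.3270·cos 16.110°/cos 15.41793° = 110.948042
action lengths: √(r_a1²−r_b1²) = 20.262199, √(r_a2²−r_b2²) = 20.268702
base pitch p_b = π·m·cos α = 5.209456
CR = (20.262199 + 20.268702 − 110.948042·sin 15.41793°)/5.209456 = 2.118166
contact ratio ≈ 2.1182

2.1182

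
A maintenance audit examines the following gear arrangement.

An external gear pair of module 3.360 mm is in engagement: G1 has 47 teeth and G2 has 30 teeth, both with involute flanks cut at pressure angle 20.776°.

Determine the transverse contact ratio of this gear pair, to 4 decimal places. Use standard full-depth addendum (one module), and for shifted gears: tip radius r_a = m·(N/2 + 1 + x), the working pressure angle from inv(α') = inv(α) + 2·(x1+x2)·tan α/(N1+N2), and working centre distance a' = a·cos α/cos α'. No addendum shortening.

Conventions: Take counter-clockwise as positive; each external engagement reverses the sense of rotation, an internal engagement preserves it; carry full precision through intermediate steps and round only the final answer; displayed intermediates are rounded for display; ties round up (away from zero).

1.6627

topology: single-mesh involute geometry — m = 3.360, 47T/30T pair
base radii: r_b1 = 73.825574, r_b2 = 47.122707
tip radii: r_a1 = 82.320000, r_a2 = 53.760000
no profile shift: α' = α, a' = a
action lengths: √(r_a1²−r_b1²) = 36.419322, √(r_a2²−r_b2²) = 25.876401
base pitch p_b = π·m·cos α = 9.869357
CR = (36.419322 + 25.876401 − 129.360000·sin 20.77600°)/9.869357 = 1.662696
contact ratio ≈ 1.6627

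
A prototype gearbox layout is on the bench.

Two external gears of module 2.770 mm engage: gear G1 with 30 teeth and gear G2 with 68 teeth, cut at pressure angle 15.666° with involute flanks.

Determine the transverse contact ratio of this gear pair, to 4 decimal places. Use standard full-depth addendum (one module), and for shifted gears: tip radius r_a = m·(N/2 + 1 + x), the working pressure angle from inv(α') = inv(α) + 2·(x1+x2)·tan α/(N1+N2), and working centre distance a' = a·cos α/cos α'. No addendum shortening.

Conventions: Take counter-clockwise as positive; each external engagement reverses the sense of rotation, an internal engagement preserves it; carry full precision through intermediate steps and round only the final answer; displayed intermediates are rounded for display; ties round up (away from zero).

1.9951

class = single-mesh tooth geometry [involute pair 30T × 68T, m = 2.770]
base radii: r_b1 = 40.006507, r_b2 = 90.681416
tip radii: r_a1 = 44.320000, r_a2 = 96.950000
no profile shift: α' = α, a' = a
action lengths: √(r_a1²−r_b1²) = 19.072016, √(r_a2²−r_b2²) = 34.295529
base pitch p_b = π·m·cos α = 8.378943
CR = (19.072016 + 34.295529 − 135.730000·sin 15.66600°)/8.378943 = 1.995060
contact ratio ≈ 1.9951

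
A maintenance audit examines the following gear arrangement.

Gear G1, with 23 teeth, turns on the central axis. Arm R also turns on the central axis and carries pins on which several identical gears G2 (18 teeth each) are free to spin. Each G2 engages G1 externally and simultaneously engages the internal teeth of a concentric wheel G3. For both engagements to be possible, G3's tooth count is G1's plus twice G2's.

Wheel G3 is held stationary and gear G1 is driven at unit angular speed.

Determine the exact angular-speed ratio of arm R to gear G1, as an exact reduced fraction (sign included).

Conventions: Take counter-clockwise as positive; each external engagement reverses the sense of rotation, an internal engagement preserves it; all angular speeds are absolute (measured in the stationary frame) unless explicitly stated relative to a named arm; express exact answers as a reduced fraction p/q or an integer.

recognized (axles ride arm R): planetary set, 23/18/59 teeth
ring teeth: 23 + 2·18 = 59
23(ω_sun−ω_arm) = −59(ω_ring−ω_arm),  ω_ring = 0, ω_sun = 1
23(1−ω_arm) = −59(0−ω_arm)  ⇒  82·ω_arm = 23  ⇒  ω_arm = 23/82
ω_out/ω_in = 23/82

23/82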